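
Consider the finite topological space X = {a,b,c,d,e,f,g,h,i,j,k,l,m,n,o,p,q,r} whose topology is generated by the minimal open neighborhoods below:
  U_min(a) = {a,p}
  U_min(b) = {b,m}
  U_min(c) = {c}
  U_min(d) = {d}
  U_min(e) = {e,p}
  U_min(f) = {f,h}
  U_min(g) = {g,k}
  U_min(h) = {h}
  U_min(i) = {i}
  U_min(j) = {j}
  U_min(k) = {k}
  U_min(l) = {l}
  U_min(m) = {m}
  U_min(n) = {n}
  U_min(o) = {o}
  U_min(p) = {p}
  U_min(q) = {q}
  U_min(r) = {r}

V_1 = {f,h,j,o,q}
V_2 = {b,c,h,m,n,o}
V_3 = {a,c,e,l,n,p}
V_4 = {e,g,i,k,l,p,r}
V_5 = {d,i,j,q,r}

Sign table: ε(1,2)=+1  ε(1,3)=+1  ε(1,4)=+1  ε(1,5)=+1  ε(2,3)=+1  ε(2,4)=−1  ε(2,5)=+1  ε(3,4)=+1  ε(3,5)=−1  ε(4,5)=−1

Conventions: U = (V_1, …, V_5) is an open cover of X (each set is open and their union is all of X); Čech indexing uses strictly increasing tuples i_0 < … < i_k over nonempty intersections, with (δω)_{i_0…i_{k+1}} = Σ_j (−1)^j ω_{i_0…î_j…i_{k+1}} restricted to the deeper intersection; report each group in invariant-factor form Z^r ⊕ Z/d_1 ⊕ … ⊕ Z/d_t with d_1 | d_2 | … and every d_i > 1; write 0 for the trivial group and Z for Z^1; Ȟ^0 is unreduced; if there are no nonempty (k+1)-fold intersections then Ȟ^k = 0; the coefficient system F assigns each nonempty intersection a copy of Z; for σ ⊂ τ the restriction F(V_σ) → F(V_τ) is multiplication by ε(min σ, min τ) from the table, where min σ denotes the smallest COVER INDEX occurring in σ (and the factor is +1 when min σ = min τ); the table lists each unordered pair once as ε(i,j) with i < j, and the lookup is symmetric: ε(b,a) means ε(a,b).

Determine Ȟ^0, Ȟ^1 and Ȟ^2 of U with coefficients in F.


Ȟ^0 = 0; Ȟ^1 = Z/2; Ȟ^2 = 0

cover nerve:
  V12={h,o} V15={j,q} V23={c,n} V34={e,l,p} V45={i,r}
C dims 5,5; δ0: rk 5, SNF 1^4·2
Ȟ^0: (5−5)−0=0 ⇒ 0
Ȟ^1: (5−0)−5=0 plus torsion [2] ⇒ Z/2
Ȟ^2: (0−0)−0=0 ⇒ 0


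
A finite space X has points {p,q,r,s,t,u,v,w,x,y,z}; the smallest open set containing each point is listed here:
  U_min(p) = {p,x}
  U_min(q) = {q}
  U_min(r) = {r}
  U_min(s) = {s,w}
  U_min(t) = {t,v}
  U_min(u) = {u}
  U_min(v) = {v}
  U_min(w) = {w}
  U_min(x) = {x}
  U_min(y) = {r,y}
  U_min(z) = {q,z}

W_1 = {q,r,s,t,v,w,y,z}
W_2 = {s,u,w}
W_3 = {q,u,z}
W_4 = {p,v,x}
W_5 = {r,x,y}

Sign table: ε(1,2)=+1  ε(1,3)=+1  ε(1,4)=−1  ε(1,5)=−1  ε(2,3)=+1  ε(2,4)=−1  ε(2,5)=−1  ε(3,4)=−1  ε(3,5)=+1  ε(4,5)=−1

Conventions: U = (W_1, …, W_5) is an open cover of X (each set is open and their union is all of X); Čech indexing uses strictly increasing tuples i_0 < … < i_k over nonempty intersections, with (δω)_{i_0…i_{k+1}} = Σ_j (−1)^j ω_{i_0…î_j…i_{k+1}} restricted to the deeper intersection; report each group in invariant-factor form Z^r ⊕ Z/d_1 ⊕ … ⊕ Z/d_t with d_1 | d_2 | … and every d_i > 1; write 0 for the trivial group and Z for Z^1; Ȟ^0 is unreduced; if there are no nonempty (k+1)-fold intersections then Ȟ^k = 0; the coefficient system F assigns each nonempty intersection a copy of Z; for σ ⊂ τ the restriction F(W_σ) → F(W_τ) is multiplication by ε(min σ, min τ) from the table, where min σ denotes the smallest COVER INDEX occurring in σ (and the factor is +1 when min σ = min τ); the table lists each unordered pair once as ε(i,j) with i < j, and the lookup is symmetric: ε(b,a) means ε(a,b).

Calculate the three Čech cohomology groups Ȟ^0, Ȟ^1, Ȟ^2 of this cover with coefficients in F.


Ȟ^0(U;F) ≅ 0, Ȟ^1(U;F) ≅ Z ⊕ Z/2, Ȟ^2(U;F) ≅ 0

nonempty intersections:
  W12={s,w} W13={q,z} W14={v} W15={r,y} W23={u} W45={x}
C dims 5,6; δ0: rk 5, SNF 1^4·2
Ȟ^0: (5−5)−0=0 ⇒ 0
Ȟ^1: (6−0)−5=1 plus torsion [2] ⇒ Z ⊕ Z/2
Ȟ^2: (0−0)−0=0 ⇒ 0


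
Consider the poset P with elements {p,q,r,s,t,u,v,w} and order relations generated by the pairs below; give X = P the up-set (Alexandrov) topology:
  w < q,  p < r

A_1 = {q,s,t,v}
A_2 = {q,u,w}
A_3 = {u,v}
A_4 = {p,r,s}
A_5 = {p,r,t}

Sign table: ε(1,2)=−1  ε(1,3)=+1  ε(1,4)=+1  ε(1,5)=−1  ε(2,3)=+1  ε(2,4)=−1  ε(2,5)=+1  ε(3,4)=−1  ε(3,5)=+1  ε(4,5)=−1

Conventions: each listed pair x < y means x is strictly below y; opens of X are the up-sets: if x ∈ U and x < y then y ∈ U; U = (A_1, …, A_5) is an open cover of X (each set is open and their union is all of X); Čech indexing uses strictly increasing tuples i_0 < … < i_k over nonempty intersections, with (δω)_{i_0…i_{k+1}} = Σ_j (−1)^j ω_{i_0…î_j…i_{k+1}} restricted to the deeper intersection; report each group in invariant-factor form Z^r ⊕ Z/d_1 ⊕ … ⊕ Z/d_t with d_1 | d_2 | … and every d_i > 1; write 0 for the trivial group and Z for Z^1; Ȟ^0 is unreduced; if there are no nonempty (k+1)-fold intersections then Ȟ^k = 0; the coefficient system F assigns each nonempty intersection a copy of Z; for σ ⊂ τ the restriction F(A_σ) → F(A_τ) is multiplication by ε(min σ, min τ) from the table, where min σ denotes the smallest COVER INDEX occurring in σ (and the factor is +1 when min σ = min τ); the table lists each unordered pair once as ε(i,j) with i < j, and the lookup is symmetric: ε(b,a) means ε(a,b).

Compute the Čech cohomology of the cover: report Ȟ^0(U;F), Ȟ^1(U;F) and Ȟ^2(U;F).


Ȟ^0 = 0, Ȟ^1 = Z ⊕ Z/2 and Ȟ^2 = 0

nonempty intersections:
  A12={q} A13={v} A14={s} A15={t} A23={u} A45={p,r}
C dims 5,6; δ0: rk 5, SNF 1^4·2
Ȟ^0: (5−5)−0=0 ⇒ 0
Ȟ^1: (6−0)−5=1 plus torsion [2] ⇒ Z ⊕ Z/2
Ȟ^2: (0−0)−0=0 ⇒ 0


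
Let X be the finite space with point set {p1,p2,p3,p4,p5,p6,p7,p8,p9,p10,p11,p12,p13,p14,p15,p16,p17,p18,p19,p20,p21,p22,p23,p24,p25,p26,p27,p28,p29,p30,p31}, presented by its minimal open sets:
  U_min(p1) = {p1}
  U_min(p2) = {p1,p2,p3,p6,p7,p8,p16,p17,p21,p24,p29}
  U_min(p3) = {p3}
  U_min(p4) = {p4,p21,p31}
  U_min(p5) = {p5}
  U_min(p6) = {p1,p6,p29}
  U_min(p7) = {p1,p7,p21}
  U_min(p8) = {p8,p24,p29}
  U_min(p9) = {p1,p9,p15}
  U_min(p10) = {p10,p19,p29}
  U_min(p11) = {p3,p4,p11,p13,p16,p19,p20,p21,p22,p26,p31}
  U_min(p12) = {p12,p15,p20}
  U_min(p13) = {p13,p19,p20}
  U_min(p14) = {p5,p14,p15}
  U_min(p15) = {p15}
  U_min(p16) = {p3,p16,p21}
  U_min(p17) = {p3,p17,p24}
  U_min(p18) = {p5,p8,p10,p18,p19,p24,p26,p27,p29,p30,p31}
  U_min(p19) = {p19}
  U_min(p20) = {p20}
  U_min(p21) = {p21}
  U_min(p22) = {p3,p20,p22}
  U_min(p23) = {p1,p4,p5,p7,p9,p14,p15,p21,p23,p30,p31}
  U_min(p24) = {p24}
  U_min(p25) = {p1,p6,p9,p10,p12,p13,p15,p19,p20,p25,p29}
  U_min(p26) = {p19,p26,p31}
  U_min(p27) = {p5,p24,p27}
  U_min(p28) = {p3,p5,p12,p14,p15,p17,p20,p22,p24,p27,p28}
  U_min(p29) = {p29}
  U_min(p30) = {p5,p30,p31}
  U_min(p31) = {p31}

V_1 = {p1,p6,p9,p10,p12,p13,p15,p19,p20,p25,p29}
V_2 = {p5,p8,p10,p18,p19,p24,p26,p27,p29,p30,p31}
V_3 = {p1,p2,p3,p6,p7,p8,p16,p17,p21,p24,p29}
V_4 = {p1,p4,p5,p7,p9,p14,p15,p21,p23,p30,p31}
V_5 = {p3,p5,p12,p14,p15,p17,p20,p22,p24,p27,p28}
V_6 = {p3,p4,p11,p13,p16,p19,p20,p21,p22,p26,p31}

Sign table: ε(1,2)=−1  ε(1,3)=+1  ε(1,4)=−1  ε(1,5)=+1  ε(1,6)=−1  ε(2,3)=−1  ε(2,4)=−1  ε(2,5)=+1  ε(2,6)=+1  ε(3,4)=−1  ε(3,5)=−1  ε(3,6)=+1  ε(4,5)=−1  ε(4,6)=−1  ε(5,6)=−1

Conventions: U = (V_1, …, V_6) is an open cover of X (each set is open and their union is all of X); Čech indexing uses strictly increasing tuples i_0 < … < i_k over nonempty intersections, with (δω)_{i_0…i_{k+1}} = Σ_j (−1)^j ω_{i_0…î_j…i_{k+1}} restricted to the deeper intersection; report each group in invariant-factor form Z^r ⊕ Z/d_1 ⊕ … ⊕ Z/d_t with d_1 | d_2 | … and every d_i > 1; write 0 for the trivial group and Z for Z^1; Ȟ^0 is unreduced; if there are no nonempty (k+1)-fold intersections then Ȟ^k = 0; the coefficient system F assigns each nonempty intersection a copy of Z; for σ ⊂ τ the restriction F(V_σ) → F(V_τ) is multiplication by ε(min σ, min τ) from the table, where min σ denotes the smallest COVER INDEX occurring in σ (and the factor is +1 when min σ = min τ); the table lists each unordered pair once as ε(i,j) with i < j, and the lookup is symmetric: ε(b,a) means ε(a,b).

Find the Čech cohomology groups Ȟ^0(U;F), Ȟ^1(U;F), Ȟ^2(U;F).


Ȟ^0 ≅ 0; Ȟ^1 ≅ Z/2; Ȟ^2 ≅ Z

nerve of the cover:
  V12={p10,p19,p29} V13={p1,p6,p29} V14={p1,p9,p15} V15={p12,p15,p20} V16={p13,p19,p20} V23={p8,p24,p29} V24={p5,p30,p31} V25={p5,p24,p27} V26={p19,p26,p31} V34={p1,p7,p21} V35={p3,p17,p24} V36={p3,p16,p21} V45={p5,p14,p15} V46={p4,p21,p31} V56={p3,p20,p22}
  V123={p29} V126={p19} V134={p1} V145={p15} V156={p20} V235={p24} V245={p5} V246={p31} V346={p21} V356={p3}
C dims 6,15,10; δ0: rk 6, SNF 1^5·2; δ1: rk 9, SNF 1^9
Ȟ^0 = (6 − 6) − 0 = 0, so Ȟ^0 ≅ 0
Ȟ^1 = (15 − 9) − 6 = 0 plus torsion [2], so Ȟ^1 ≅ Z/2
Ȟ^2 = (10 − 0) − 9 = 1, so Ȟ^2 ≅ Z


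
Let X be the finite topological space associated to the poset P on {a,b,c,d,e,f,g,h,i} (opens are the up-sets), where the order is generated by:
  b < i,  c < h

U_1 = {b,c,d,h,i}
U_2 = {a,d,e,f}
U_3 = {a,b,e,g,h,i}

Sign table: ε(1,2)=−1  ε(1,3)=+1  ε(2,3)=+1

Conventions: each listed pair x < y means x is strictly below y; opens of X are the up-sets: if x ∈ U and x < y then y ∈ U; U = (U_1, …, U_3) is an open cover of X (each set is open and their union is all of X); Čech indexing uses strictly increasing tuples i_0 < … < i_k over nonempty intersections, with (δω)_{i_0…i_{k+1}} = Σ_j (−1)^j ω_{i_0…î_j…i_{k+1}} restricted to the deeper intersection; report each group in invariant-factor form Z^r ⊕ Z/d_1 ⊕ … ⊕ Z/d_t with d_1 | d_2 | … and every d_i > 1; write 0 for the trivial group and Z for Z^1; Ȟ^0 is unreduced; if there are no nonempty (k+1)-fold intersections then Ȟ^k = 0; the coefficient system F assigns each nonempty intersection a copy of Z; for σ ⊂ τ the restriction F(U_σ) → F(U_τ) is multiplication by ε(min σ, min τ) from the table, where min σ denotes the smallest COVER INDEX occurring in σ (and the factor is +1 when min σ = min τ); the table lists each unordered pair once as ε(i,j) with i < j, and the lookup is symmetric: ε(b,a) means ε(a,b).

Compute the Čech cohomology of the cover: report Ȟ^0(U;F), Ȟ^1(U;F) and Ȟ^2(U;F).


nonempty overlaps:
  U12={d} U13={b,h,i} U23={a,e}
C dims 3,3; δ0: rk 3, SNF 1^2·2
degree 0: 3−3−0 = 0 → Ȟ^0 ≅ 0
degree 1: 3−0−3 = 0 plus torsion [2] → Ȟ^1 ≅ Z/2
degree 2: 0−0−0 = 0 → Ȟ^2 ≅ 0

Ȟ^0 ≅ 0,  Ȟ^1 ≅ Z/2,  Ȟ^2 ≅ 0


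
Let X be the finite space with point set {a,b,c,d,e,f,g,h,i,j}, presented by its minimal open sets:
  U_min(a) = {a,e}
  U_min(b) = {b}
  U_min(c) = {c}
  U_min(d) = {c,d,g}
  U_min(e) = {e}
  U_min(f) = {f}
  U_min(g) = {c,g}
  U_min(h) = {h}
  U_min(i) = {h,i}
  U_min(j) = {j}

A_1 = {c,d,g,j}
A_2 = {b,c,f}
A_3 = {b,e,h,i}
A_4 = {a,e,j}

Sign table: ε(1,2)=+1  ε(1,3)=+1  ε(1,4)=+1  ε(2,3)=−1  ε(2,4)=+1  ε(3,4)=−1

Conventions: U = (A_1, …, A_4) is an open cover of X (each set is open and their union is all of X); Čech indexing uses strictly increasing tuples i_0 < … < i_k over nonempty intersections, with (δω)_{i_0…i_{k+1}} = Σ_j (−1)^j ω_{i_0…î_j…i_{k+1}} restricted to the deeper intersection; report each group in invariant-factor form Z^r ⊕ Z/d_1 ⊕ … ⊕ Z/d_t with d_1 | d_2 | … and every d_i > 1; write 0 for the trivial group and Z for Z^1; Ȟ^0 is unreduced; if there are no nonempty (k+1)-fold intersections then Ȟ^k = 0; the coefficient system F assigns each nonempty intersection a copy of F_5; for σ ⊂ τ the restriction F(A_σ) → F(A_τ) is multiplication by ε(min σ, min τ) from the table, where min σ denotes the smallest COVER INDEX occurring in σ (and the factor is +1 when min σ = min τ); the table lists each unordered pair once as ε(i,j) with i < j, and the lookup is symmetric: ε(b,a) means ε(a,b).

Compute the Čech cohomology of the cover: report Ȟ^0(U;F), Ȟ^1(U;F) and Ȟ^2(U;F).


intersection data:
  A12={c} A14={j} A23={b} A34={e}
C dims 4,4; δ0: rk_F5 3
Ȟ^0 = (4 − 3) − 0 = 1, so Ȟ^0 ≅ Z/5
Ȟ^1 = (4 − 0) − 3 = 1, so Ȟ^1 ≅ Z/5
Ȟ^2 = (0 − 0) − 0 = 0, so Ȟ^2 ≅ 0

Ȟ^0 = Z/5, Ȟ^1 = Z/5, Ȟ^2 = 0


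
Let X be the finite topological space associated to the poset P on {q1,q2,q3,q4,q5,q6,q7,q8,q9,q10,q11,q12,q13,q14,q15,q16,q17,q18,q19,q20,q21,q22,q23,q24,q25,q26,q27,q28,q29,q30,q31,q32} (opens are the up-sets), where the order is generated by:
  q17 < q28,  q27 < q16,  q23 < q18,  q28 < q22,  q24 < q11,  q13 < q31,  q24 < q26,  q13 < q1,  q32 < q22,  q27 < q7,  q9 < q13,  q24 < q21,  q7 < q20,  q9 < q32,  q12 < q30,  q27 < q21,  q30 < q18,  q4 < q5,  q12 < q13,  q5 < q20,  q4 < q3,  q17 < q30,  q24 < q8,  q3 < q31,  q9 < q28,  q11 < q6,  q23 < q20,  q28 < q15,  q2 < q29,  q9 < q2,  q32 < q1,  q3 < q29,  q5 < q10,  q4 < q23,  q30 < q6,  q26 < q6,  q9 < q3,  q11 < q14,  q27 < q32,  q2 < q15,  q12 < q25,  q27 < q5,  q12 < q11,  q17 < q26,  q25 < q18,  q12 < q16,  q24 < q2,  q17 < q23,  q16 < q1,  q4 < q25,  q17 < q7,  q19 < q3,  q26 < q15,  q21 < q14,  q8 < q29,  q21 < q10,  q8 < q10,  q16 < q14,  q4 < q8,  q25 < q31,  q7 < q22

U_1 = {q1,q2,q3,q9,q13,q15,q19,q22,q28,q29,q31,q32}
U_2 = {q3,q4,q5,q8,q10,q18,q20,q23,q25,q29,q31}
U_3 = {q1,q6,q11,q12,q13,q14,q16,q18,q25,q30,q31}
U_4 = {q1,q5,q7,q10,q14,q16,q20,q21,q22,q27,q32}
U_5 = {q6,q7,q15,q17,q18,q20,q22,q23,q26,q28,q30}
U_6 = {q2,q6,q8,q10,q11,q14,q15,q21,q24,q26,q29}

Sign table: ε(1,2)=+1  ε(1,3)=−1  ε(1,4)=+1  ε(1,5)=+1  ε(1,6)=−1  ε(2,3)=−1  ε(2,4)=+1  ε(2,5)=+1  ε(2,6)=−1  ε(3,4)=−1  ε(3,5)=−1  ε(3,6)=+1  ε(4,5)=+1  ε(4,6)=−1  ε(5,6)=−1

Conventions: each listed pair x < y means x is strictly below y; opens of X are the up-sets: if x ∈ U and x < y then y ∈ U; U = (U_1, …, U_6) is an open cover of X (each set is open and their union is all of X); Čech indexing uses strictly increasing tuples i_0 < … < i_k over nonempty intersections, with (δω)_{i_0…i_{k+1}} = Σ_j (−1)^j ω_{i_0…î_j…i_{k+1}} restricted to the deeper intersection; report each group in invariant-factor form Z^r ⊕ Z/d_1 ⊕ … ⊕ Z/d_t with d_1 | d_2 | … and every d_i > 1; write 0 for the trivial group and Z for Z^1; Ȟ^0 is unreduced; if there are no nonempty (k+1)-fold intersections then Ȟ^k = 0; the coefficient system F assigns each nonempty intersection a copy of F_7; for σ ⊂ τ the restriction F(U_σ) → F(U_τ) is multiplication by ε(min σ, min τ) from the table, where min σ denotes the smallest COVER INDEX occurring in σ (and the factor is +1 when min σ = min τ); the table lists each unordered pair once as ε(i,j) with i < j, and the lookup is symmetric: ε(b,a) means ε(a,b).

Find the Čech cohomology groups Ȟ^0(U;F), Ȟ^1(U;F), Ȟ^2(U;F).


cover nerve:
  U12={q3,q29,q31} U13={q1,q13,q31} U14={q1,q22,q32} U15={q15,q22,q28} U16={q2,q15,q29} U23={q18,q25,q31} U24={q5,q10,q20} U25={q18,q20,q23} U26={q8,q10,q29} U34={q1,q14,q16} U35={q6,q18,q30} U36={q6,q11,q14} U45={q7,q20,q22} U46={q10,q14,q21} U56={q6,q15,q26}
  U123={q31} U126={q29} U134={q1} U145={q22} U156={q15} U235={q18} U245={q20} U246={q10} U346={q14} U356={q6}
C dims 6,15,10; δ0: rk_F7 5; δ1: rk_F7 10
Ȟ^0: (6−5)−0=1 ⇒ Z/7
Ȟ^1: (15−10)−5=0 ⇒ 0
Ȟ^2: (10−0)−10=0 ⇒ 0

Ȟ^0 ≅ Z/7; Ȟ^1 ≅ 0; Ȟ^2 ≅ 0


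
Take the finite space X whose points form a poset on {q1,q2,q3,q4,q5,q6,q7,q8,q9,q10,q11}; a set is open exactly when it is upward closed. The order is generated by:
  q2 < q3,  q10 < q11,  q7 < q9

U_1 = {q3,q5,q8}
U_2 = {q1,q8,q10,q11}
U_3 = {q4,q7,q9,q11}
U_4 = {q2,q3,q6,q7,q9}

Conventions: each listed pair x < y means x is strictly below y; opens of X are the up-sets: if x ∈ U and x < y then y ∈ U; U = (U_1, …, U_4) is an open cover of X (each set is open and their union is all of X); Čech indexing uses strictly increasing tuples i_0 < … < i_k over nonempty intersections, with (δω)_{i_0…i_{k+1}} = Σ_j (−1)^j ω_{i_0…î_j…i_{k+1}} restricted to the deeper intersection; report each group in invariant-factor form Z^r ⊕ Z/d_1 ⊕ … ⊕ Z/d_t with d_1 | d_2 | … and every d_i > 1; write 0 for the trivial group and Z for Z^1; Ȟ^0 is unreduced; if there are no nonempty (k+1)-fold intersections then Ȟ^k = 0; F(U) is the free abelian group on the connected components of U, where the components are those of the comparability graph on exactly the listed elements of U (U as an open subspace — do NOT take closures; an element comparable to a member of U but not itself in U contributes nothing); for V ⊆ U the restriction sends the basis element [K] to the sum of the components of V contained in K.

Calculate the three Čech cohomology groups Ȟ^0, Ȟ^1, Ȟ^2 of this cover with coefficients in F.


Ȟ^0(U;F) ≅ Z^8, Ȟ^1(U;F) ≅ 0, Ȟ^2(U;F) ≅ 0

nonempty intersections:
  U12={q8} U14={q3} U23={q11} U34={q7,q9}
components per intersection:
  U1: {q3} {q5} {q8}
  U2: {q1} {q8} {q10,q11}
  U3: {q4} {q7,q9} {q11}
  U4: {q2,q3} {q6} {q7,q9}
  U12: {q8}
  U14: {q3}
  U23: {q11}
  U34: {q7,q9}
C dims 12,4; δ0: rk 4, SNF 1^4
Ȟ^0: (12−4)−0=8 ⇒ Z^8
Ȟ^1: (4−0)−4=0 ⇒ 0
Ȟ^2: (0−0)−0=0 ⇒ 0


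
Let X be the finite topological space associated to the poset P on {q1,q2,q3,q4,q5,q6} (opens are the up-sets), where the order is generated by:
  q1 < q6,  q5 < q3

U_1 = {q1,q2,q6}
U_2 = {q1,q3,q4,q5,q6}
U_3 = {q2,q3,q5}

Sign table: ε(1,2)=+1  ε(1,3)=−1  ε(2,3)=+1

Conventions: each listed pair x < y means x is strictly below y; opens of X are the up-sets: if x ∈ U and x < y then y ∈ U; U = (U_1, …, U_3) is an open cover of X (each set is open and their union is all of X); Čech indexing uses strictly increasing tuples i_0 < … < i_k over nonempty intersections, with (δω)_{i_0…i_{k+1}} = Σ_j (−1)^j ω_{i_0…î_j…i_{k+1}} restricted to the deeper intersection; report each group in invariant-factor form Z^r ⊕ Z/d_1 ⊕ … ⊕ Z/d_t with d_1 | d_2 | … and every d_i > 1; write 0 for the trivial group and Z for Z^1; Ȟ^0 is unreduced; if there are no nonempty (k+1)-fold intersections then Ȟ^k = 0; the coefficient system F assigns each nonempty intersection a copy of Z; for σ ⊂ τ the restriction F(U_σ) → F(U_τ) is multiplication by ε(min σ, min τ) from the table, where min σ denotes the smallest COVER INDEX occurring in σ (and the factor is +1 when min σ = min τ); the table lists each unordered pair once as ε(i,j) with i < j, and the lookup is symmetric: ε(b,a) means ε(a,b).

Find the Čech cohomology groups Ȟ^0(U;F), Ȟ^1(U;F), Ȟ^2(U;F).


Ȟ^0(U;F) ≅ 0, Ȟ^1(U;F) ≅ Z/2, Ȟ^2(U;F) ≅ 0

nerve simplices:
  U12={q1,q6} U13={q2} U23={q3,q5}
C dims 3,3; δ0: rk 3, SNF 1^2·2
degree 0: 3−3−0 = 0 → Ȟ^0 ≅ 0
degree 1: 3−0−3 = 0 plus torsion [2] → Ȟ^1 ≅ Z/2
degree 2: 0−0−0 = 0 → Ȟ^2 ≅ 0


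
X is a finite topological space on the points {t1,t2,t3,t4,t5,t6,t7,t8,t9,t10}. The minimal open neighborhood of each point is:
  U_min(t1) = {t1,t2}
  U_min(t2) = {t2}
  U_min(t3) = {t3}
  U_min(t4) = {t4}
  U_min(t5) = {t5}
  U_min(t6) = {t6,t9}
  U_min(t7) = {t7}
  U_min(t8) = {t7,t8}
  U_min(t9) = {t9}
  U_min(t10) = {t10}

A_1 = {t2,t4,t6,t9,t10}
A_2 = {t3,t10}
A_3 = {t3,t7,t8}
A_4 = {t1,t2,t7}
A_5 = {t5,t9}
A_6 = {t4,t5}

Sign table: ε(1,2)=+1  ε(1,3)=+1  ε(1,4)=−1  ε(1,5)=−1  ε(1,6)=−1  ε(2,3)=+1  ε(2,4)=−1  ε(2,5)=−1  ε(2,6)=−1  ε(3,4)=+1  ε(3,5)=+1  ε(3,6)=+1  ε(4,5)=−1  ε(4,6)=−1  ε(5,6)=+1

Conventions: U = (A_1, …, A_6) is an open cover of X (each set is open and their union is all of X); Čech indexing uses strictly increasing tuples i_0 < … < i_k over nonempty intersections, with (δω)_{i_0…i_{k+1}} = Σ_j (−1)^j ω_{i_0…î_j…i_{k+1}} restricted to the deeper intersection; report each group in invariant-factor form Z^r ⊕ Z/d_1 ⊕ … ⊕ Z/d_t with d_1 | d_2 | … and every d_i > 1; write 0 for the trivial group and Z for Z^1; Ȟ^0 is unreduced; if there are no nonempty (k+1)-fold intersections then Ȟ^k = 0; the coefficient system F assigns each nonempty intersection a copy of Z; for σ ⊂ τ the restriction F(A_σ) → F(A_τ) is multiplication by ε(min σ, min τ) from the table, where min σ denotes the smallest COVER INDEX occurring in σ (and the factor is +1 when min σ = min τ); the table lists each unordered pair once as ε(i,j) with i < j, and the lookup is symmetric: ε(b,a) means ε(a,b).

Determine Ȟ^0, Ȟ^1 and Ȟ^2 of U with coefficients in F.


intersection data:
  A12={t10} A14={t2} A15={t9} A16={t4} A23={t3} A34={t7} A56={t5}
C dims 6,7; δ0: rk 6, SNF 1^5·2
Ȟ^0 = (6 − 6) − 0 = 0, so Ȟ^0 ≅ 0
Ȟ^1 = (7 − 0) − 6 = 1 plus torsion [2], so Ȟ^1 ≅ Z ⊕ Z/2
Ȟ^2 = (0 − 0) − 0 = 0, so Ȟ^2 ≅ 0

Ȟ^0 = 0,  Ȟ^1 = Z ⊕ Z/2,  Ȟ^2 = 0


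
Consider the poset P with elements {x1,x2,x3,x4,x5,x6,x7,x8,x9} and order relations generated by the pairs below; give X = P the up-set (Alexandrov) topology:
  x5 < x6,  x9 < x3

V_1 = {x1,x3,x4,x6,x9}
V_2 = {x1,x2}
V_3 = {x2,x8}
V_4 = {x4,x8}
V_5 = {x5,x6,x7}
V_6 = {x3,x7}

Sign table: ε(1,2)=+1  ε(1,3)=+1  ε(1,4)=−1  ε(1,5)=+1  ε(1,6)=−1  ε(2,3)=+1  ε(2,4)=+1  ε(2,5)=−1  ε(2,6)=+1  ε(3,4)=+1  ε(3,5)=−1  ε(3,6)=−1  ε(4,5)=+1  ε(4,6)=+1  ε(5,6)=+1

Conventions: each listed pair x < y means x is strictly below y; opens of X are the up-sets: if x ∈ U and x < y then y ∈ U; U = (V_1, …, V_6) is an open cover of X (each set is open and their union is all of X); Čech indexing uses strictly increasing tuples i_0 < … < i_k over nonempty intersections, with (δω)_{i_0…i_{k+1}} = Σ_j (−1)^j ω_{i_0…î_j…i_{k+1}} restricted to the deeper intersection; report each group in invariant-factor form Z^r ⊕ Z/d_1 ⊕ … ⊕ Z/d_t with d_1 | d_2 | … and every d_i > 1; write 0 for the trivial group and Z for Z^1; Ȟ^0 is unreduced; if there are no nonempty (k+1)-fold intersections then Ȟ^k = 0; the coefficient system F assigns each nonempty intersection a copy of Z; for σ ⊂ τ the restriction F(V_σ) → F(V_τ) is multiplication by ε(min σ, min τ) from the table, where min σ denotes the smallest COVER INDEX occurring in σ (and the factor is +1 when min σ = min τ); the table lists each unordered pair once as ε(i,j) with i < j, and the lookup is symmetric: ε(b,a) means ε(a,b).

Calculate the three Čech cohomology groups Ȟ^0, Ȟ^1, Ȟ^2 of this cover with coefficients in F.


nonempty intersections:
  V12={x1} V14={x4} V15={x6} V16={x3} V23={x2} V34={x8} V56={x7}
C dims 6,7; δ0: rk 6, SNF 1^5·2
Ȟ^0: (6−6)−0=0 ⇒ 0
Ȟ^1: (7−0)−6=1 plus torsion [2] ⇒ Z ⊕ Z/2
Ȟ^2: (0−0)−0=0 ⇒ 0

Ȟ^0 ≅ 0,  Ȟ^1 ≅ Z ⊕ Z/2,  Ȟ^2 ≅ 0


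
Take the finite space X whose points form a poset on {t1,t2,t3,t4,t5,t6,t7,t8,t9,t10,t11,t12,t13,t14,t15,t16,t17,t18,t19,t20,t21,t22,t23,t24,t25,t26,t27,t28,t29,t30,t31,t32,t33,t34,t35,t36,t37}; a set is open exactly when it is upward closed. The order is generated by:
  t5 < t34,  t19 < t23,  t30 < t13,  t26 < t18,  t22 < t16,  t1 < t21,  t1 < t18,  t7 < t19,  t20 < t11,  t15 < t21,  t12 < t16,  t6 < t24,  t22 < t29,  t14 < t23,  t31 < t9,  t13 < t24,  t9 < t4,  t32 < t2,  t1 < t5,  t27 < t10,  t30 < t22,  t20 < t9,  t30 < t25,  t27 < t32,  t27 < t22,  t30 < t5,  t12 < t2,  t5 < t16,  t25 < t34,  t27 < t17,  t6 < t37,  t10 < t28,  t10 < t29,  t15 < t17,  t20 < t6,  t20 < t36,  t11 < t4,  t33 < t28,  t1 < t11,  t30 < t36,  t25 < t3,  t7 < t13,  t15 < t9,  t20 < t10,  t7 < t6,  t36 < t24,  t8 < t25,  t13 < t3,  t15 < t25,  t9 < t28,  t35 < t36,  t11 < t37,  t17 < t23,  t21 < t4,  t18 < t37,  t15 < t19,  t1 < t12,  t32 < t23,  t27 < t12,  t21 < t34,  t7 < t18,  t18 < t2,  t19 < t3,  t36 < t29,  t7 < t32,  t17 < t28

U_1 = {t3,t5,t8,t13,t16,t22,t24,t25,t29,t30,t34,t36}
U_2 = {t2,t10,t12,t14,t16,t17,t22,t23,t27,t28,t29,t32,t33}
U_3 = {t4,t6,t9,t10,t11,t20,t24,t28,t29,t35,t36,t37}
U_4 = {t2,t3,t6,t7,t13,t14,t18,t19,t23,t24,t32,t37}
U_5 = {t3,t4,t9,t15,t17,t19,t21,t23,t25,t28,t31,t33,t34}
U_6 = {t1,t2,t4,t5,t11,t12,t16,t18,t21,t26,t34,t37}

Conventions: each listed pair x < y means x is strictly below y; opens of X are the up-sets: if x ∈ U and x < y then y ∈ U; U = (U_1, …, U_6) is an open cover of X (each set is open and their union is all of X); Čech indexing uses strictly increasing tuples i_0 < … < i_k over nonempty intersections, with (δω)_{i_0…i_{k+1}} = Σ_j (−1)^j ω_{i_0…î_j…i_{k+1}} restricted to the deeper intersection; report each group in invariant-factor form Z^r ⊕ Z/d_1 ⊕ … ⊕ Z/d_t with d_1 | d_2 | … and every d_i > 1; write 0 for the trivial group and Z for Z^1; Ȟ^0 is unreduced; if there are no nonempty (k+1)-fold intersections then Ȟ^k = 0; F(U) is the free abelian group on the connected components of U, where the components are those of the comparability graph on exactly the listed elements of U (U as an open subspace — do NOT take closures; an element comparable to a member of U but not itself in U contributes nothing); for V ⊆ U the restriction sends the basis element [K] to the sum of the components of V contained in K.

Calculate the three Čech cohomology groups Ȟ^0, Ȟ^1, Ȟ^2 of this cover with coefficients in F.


nonempty overlaps:
  U12={t16,t22,t29} U13={t24,t29,t36} U14={t3,t13,t24} U15={t3,t25,t34} U16={t5,t16,t34} U23={t10,t28,t29} U24={t2,t14,t23,t32} U25={t17,t23,t28,t33} U26={t2,t12,t16} U34={t6,t24,t37} U35={t4,t9,t28} U36={t4,t11,t37} U45={t3,t19,t23} U46={t2,t18,t37} U56={t4,t21,t34}
  U123={t29} U126={t16} U134={t24} U145={t3} U156={t34} U235={t28} U245={t23} U246={t2} U346={t37} U356={t4}
components per intersection:
  U1: {t3,t5,t8,t13,t16,t22,t24,t25,t29,t30,t34,t36}
  U2: {t2,t10,t12,t14,t16,t17,t22,t23,t27,t28,t29,t32,t33}
  U3: {t4,t6,t9,t10,t11,t20,t24,t28,t29,t35,t36,t37}
  U4: {t2,t3,t6,t7,t13,t14,t18,t19,t23,t24,t32,t37}
  U5: {t3,t4,t9,t15,t17,t19,t21,t23,t25,t28,t31,t33,t34}
  U6: {t1,t2,t4,t5,t11,t12,t16,t18,t21,t26,t34,t37}
  U12: {t16,t22,t29}
  U13: {t24,t29,t36}
  U14: {t3,t13,t24}
  U15: {t3,t25,t34}
  U16: {t5,t16,t34}
  U23: {t10,t28,t29}
  U24: {t2,t14,t23,t32}
  U25: {t17,t23,t28,t33}
  U26: {t2,t12,t16}
  U34: {t6,t24,t37}
  U35: {t4,t9,t28}
  U36: {t4,t11,t37}
  U45: {t3,t19,t23}
  U46: {t2,t18,t37}
  U56: {t4,t21,t34}
  U123: {t29}
  U126: {t16}
  U134: {t24}
  U145: {t3}
  U156: {t34}
  U235: {t28}
  U245: {t23}
  U246: {t2}
  U346: {t37}
  U356: {t4}
C dims 6,15,10; δ0: rk 5, SNF 1^5; δ1: rk 10, SNF 1^9·2
degree 0: 6−5−0 = 1 → Ȟ^0 ≅ Z
degree 1: 15−10−5 = 0 → Ȟ^1 ≅ 0
degree 2: 10−0−10 = 0 plus torsion [2] → Ȟ^2 ≅ Z/2

Ȟ^0 = Z, Ȟ^1 = 0 and Ȟ^2 = Z/2


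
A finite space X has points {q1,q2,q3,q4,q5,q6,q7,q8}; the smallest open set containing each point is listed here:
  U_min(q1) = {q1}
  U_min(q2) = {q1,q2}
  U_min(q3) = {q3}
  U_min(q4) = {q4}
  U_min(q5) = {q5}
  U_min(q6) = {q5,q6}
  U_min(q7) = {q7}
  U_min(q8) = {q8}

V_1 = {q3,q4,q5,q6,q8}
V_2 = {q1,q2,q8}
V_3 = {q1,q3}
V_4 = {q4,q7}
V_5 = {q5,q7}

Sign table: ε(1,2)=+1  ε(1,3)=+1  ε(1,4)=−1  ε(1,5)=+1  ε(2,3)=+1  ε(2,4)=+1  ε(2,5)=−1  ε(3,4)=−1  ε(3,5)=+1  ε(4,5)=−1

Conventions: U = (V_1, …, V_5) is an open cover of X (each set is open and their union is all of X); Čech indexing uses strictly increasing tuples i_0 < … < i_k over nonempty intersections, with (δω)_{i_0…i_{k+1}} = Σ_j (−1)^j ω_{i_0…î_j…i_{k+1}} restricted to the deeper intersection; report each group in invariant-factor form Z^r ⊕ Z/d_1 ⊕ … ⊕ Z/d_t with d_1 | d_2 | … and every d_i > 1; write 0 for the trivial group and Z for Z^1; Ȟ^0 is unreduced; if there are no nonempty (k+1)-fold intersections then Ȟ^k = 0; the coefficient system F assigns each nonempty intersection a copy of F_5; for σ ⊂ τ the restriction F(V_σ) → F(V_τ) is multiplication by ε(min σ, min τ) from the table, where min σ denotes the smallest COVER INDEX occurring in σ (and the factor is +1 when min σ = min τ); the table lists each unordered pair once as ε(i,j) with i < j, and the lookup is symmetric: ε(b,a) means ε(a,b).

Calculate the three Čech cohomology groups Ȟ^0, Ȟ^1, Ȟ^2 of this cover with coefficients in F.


nonempty intersections:
  V12={q8} V13={q3} V14={q4} V15={q5} V23={q1} V45={q7}
C dims 5,6; δ0: rk_F5 4
Ȟ^0: (5−4)−0=1 ⇒ Z/5
Ȟ^1: (6−0)−4=2 ⇒ Z/5 ⊕ Z/5
Ȟ^2: (0−0)−0=0 ⇒ 0

Ȟ^0 = Z/5,  Ȟ^1 = Z/5 ⊕ Z/5,  Ȟ^2 = 0


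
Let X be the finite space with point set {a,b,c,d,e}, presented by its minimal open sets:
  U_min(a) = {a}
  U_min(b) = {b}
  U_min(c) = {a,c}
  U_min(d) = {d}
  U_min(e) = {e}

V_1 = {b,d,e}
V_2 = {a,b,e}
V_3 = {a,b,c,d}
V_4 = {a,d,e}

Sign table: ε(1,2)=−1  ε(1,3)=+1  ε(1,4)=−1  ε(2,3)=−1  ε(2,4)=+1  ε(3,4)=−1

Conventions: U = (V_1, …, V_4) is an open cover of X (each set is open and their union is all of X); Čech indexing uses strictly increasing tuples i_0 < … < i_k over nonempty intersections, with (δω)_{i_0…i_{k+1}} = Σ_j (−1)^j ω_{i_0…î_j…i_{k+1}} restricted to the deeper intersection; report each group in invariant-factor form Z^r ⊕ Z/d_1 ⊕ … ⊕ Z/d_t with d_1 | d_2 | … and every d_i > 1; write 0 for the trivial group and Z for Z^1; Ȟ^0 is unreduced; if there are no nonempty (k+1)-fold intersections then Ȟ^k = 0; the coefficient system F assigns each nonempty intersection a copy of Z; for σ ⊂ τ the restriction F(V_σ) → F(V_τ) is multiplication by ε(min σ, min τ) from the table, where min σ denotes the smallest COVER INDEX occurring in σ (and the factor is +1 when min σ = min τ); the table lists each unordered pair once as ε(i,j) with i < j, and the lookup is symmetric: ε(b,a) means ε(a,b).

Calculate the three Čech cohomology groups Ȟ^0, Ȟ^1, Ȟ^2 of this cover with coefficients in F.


Ȟ^0(U;F) ≅ Z; Ȟ^1(U;F) ≅ 0; Ȟ^2(U;F) ≅ Z

nonempty intersections:
  V12={b,e} V13={b,d} V14={d,e} V23={a,b} V24={a,e} V34={a,d}
  V123={b} V124={e} V134={d} V234={a}
C dims 4,6,4; δ0: rk 3, SNF 1^3; δ1: rk 3, SNF 1^3
Ȟ^0: (4−3)−0=1 ⇒ Z
Ȟ^1: (6−3)−3=0 ⇒ 0
Ȟ^2: (4−0)−3=1 ⇒ Z


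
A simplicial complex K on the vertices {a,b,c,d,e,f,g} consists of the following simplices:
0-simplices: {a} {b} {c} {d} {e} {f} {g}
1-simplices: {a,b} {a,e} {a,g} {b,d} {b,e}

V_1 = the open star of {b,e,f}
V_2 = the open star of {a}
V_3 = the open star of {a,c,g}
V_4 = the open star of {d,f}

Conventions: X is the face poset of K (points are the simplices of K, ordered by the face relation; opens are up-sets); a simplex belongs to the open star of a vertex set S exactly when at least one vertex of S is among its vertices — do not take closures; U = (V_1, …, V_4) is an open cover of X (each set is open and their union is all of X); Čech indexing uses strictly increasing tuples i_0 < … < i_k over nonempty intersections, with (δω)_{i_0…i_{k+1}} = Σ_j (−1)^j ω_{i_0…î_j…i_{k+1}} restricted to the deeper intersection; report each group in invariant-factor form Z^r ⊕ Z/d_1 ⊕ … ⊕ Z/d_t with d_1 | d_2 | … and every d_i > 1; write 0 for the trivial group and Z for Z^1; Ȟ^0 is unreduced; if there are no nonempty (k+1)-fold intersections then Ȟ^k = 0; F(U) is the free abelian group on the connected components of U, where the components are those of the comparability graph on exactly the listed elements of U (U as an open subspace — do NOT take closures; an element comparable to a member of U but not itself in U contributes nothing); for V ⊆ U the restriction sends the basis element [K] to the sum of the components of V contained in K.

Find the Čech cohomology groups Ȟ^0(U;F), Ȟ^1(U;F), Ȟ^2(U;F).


cover nerve:
  V1={{b},{e},{f},{a,b},{a,e},{b,d},{b,e}} V2={{a},{a,b},{a,e},{a,g}} V3={{a},{c},{g},{a,b},{a,e},{a,g}} V4={{d},{f},{b,d}}
  V12={{a,b},{a,e}} V13={{a,b},{a,e}} V14={{f},{b,d}} V23={{a},{a,b},{a,e},{a,g}}
  V123={{a,b},{a,e}}
components per intersection:
  V1: {{b},{e},{a,b},{a,e},{b,d},{b,e}} {{f}}
  V2: {{a},{a,b},{a,e},{a,g}}
  V3: {{a},{g},{a,b},{a,e},{a,g}} {{c}}
  V4: {{d},{b,d}} {{f}}
  V12: {{a,b}} {{a,e}}
  V13: {{a,b}} {{a,e}}
  V14: {{f}} {{b,d}}
  V23: {{a},{a,b},{a,e},{a,g}}
  V123: {{a,b}} {{a,e}}
C dims 7,7,2; δ0: rk 4, SNF 1^4; δ1: rk 2, SNF 1^2
Ȟ^0: (7−4)−0=3 ⇒ Z^3
Ȟ^1: (7−2)−4=1 ⇒ Z
Ȟ^2: (2−0)−2=0 ⇒ 0

Ȟ^0(U;F) ≅ Z^3,  Ȟ^1(U;F) ≅ Z,  Ȟ^2(U;F) ≅ 0


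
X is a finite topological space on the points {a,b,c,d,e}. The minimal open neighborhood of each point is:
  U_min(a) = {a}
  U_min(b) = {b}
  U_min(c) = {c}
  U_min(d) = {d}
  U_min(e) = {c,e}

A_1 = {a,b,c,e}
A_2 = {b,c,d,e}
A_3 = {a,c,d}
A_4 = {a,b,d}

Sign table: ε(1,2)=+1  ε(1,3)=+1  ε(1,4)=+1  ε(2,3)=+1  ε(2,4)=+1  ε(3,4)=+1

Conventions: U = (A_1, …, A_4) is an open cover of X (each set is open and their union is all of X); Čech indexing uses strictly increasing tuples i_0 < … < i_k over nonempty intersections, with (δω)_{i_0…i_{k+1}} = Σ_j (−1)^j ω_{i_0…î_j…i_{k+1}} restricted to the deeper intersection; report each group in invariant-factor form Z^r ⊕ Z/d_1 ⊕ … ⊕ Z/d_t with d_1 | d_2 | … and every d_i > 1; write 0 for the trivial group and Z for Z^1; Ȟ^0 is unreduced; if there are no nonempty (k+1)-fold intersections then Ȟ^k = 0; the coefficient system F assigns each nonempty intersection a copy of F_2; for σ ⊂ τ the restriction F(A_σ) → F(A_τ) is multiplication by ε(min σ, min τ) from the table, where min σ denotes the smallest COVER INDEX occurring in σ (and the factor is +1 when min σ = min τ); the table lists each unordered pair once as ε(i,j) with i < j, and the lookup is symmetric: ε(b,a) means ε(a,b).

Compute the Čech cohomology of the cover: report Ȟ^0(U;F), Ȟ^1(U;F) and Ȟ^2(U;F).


nerve of the cover:
  A12={b,c,e} A13={a,c} A14={a,b} A23={c,d} A24={b,d} A34={a,d}
  A123={c} A124={b} A134={a} A234={d}
C dims 4,6,4; δ0: rk_F2 3; δ1: rk_F2 3
Ȟ^0 = (4 − 3) − 0 = 1, so Ȟ^0 ≅ Z/2
Ȟ^1 = (6 − 3) − 3 = 0, so Ȟ^1 ≅ 0
Ȟ^2 = (4 − 0) − 3 = 1, so Ȟ^2 ≅ Z/2

Ȟ^0 ≅ Z/2, Ȟ^1 ≅ 0 and Ȟ^2 ≅ Z/2


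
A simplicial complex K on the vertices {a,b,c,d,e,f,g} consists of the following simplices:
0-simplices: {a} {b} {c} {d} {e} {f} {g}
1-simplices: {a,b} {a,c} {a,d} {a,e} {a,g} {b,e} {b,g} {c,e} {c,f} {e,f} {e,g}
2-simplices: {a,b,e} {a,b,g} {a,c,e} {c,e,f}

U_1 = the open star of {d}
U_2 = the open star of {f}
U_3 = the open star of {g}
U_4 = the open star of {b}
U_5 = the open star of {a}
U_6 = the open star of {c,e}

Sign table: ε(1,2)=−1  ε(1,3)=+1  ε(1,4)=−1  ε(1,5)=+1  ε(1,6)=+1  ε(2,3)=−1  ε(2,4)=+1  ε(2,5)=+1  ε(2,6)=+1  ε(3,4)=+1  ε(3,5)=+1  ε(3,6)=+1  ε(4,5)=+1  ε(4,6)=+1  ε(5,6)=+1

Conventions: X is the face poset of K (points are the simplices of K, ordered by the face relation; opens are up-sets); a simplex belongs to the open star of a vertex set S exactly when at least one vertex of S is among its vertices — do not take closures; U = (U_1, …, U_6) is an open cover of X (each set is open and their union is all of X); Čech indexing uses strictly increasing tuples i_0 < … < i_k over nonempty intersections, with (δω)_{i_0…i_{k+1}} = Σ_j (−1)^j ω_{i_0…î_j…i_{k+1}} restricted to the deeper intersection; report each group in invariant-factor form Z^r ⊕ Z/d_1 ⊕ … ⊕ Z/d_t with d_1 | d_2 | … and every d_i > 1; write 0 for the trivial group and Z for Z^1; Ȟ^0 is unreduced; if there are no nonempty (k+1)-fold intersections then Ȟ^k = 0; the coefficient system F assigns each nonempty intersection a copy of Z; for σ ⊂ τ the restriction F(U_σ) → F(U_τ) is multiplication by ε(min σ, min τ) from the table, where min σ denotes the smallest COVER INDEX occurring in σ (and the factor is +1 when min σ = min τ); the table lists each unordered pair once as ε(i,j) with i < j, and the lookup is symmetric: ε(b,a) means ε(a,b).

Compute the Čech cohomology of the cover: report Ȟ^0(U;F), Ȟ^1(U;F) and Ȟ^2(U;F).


Ȟ^0 ≅ Z,  Ȟ^1 ≅ Z,  Ȟ^2 ≅ 0

cover nerve:
  U1={{d},{a,d}} U2={{f},{c,f},{e,f},{c,e,f}} U3={{g},{a,g},{b,g},{e,g},{a,b,g}} U4={{b},{a,b},{b,e},{b,g},{a,b,e},{a,b,g}} U5={{a},{a,b},{a,c},{a,d},{a,e},{a,g},{a,b,e},{a,b,g},{a,c,e}} U6={{c},{e},{a,c},{a,e},{b,e},{c,e},{c,f},{e,f},{e,g},{a,b,e},{a,c,e},{c,e,f}}
  U15={{a,d}} U26={{c,f},{e,f},{c,e,f}} U34={{b,g},{a,b,g}} U35={{a,g},{a,b,g}} U36={{e,g}} U45={{a,b},{a,b,e},{a,b,g}} U46={{b,e},{a,b,e}} U56={{a,c},{a,e},{a,b,e},{a,c,e}}
  U345={{a,b,g}} U456={{a,b,e}}
C dims 6,8,2; δ0: rk 5, SNF 1^5; δ1: rk 2, SNF 1^2
Ȟ^0: (6−5)−0=1 ⇒ Z
Ȟ^1: (8−2)−5=1 ⇒ Z
Ȟ^2: (2−0)−2=0 ⇒ 0


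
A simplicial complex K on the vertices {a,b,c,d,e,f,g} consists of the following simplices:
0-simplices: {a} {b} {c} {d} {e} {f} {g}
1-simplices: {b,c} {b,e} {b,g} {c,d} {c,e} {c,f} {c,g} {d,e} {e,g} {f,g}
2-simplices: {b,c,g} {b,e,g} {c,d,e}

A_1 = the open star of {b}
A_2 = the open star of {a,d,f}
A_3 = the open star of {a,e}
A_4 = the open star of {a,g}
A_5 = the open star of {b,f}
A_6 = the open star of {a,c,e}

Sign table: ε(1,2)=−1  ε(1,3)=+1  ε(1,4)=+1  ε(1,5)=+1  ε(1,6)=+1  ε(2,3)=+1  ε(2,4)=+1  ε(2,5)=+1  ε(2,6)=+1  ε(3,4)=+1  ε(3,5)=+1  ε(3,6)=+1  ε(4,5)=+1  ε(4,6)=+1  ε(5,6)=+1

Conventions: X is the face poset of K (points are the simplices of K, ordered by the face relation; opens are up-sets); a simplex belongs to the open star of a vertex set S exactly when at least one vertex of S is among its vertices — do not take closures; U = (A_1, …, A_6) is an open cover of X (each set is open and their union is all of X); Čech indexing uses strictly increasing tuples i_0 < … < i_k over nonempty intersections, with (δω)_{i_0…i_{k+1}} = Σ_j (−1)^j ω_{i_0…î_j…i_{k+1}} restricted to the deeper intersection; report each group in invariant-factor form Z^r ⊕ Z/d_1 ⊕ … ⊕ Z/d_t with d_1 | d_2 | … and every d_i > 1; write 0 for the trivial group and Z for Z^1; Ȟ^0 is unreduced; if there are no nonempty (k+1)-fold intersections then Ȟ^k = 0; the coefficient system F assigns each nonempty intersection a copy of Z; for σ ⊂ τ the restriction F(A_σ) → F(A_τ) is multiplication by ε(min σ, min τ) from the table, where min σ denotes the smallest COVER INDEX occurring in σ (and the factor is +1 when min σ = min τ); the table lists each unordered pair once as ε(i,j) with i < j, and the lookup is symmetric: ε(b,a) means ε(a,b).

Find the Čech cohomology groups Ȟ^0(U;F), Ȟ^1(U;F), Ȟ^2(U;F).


Ȟ^0(U;F) ≅ Z,  Ȟ^1(U;F) ≅ 0,  Ȟ^2(U;F) ≅ Z

cover nerve:
  A1={{b},{b,c},{b,e},{b,g},{b,c,g},{b,e,g}} A2={{a},{d},{f},{c,d},{c,f},{d,e},{f,g},{c,d,e}} A3={{a},{e},{b,e},{c,e},{d,e},{e,g},{b,e,g},{c,d,e}} A4={{a},{g},{b,g},{c,g},{e,g},{f,g},{b,c,g},{b,e,g}} A5={{b},{f},{b,c},{b,e},{b,g},{c,f},{f,g},{b,c,g},{b,e,g}} A6={{a},{c},{e},{b,c},{b,e},{c,d},{c,e},{c,f},{c,g},{d,e},{e,g},{b,c,g},{b,e,g},{c,d,e}}
  A13={{b,e},{b,e,g}} A14={{b,g},{b,c,g},{b,e,g}} A15={{b},{b,c},{b,e},{b,g},{b,c,g},{b,e,g}} A16={{b,c},{b,e},{b,c,g},{b,e,g}} A23={{a},{d,e},{c,d,e}} A24={{a},{f,g}} A25={{f},{c,f},{f,g}} A26={{a},{c,d},{c,f},{d,e},{c,d,e}} A34={{a},{e,g},{b,e,g}} A35={{b,e},{b,e,g}} A36={{a},{e},{b,e},{c,e},{d,e},{e,g},{b,e,g},{c,d,e}} A45={{b,g},{f,g},{b,c,g},{b,e,g}} A46={{a},{c,g},{e,g},{b,c,g},{b,e,g}} A56={{b,c},{b,e},{c,f},{b,c,g},{b,e,g}}
  A134={{b,e,g}} A135={{b,e},{b,e,g}} A136={{b,e},{b,e,g}} A145={{b,g},{b,c,g},{b,e,g}} A146={{b,c,g},{b,e,g}} A156={{b,c},{b,e},{b,c,g},{b,e,g}} A234={{a}} A236={{a},{d,e},{c,d,e}} A245={{f,g}} A246={{a}} A256={{c,f}} A345={{b,e,g}} A346={{a},{e,g},{b,e,g}} A356={{b,e},{b,e,g}} A456={{b,c,g},{b,e,g}}
  A1345={{b,e,g}} A1346={{b,e,g}} A1356={{b,e},{b,e,g}} A1456={{b,c,g},{b,e,g}} A2346={{a}} A3456={{b,e,g}}
  A13456={{b,e,g}}
C dims 6,14,15,6; δ0: rk 5, SNF 1^5; δ1: rk 9, SNF 1^9; δ2: rk 5, SNF 1^5
Ȟ^0: (6−5)−0=1 ⇒ Z
Ȟ^1: (14−9)−5=0 ⇒ 0
Ȟ^2: (15−5)−9=1 ⇒ Z


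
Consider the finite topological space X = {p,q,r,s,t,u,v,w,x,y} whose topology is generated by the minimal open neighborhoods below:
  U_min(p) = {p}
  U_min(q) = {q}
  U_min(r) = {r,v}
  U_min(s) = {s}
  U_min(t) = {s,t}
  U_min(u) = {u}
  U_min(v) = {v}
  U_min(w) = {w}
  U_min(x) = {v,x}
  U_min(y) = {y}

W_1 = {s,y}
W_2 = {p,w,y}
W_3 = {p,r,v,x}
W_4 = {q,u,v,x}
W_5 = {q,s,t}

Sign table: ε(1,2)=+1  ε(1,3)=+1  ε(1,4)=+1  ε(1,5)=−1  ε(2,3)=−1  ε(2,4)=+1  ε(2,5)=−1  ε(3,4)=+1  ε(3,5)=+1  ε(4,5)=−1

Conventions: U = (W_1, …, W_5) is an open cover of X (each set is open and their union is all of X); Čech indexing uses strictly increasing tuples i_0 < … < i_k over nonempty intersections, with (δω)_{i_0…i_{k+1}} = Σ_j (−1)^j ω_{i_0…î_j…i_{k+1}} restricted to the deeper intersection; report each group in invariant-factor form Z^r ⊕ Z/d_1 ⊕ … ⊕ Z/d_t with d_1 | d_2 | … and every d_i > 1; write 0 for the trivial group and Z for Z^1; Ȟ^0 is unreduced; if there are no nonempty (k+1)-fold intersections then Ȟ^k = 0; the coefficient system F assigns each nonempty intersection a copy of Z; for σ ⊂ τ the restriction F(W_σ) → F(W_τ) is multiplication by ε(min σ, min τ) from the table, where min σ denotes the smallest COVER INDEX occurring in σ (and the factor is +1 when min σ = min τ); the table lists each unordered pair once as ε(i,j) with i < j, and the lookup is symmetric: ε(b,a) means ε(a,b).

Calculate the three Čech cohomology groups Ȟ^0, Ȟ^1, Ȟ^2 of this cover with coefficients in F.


Ȟ^0 ≅ 0, Ȟ^1 ≅ Z/2, Ȟ^2 ≅ 0

cover nerve:
  W12={y} W15={s} W23={p} W34={v,x} W45={q}
C dims 5,5; δ0: rk 5, SNF 1^4·2
Ȟ^0: (5−5)−0=0 ⇒ 0
Ȟ^1: (5−0)−5=0 plus torsion [2] ⇒ Z/2
Ȟ^2: (0−0)−0=0 ⇒ 0
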